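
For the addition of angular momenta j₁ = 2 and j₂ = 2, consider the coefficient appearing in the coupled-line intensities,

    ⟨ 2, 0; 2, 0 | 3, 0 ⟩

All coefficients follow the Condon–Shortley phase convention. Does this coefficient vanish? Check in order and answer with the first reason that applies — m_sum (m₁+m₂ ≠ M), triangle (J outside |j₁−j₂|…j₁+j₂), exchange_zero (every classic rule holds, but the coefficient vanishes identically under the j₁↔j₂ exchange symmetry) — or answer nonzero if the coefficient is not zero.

exchange_zero

m-sum: m₁+m₂ = 0+0 = 0, M = 0  ✓
triangle: |j₁−j₂| = 0 ≤ J = 3 ≤ j₁+j₂ = 4  ✓
exchange: j₁=j₂ and m₁=m₂, and (−1)^(j₁+j₂−J) = (−1)^1 = −1 forces ⟨j₁m₁;j₂m₂|JM⟩ = −⟨j₂m₂;j₁m₁|JM⟩ = −⟨j₁m₁;j₂m₂|JM⟩ ⇒ the coefficient vanishes identically
Racah sum check: Σ_k collapses to 0 ⇒ CG = 0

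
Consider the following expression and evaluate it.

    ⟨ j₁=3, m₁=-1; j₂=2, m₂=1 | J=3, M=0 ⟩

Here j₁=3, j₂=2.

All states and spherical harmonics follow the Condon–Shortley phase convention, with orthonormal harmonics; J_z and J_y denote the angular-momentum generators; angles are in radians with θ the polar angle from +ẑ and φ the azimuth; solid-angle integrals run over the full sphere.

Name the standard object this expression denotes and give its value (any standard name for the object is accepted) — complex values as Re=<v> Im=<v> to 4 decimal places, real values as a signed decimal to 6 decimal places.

Clebsch–Gordan coefficient, +√(1/30) ≈ +0.182574

This is a Clebsch–Gordan (vector-coupling) coefficient.
√[7·2!4!2!/9! · 2!4!3!1!3!3!] = √(96/5)
  +(−1)^1/∏(1,1,3,2,1,0)! = -1/12  (running -1/12)
  +(−1)^2/∏(2,0,2,1,2,1)! = 1/8  (running 1/24)
⟨..|..⟩ = √(96/5)·(1/24) = +0.182574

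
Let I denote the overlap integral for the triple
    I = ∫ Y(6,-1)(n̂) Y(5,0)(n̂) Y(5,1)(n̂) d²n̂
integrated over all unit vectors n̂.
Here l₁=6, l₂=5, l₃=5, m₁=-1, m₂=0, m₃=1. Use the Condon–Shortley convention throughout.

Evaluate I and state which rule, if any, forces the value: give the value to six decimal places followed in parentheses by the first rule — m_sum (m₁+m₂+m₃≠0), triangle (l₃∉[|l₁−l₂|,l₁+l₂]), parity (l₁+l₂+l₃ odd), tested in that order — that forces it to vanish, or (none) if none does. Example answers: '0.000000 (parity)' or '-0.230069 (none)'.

-0.072607 (none)

Rules hold: Σm=0, L=16 even, 1≤5≤11.
N = 13·11·11 = 1573
Δ = 6!·6!·4!/17! = 1/28588560
Racah Σ t=1..5: t=1:−1/345600 t=2:+1/13824 t=3:−1/5184 t=4:+1/13824 t=5:−1/345600 = -7/129600
⇒ 3j(6 5 5; 0 0 0)² = 80/7293, sgn +1
Racah Σ t=1..5: t=1:−1/2073600 t=2:+1/34560 t=3:−1/6912 t=4:+1/10368 t=5:−1/138240 = -7/259200
⇒ 3j(6 5 5; -1 0 1)² = 28/7293, sgn -1
4πI² = N·(3j₀)²·(3jₘ)² = 2240/33813
I = -1·√(0.0662467/4π) = -0.07260679
No selection rule forces the value: the integral is nonzero (none).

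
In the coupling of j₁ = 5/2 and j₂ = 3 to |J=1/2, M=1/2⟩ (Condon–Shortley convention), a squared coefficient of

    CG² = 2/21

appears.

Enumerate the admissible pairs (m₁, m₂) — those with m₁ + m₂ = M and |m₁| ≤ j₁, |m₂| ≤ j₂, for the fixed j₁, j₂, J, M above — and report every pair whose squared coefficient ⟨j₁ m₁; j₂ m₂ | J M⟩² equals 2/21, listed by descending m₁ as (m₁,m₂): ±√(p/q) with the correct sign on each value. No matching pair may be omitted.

Admissible pairs with m₁+m₂ = M = 1/2: (-5/2,3), (-3/2,2), (-1/2,1), (1/2,0), (3/2,-1), (5/2,-2)
  (m₁,m₂)=(5/2,-2): CG² = 1/21, CG = +√(1/21)
  (m₁,m₂)=(3/2,-1): CG² = 2/21, CG = −√(2/21)   ← matches the target
  (m₁,m₂)=(1/2,0): CG² = 1/7, CG = +√(1/7)
  (m₁,m₂)=(-1/2,1): CG² = 4/21, CG = −√(4/21)
  (m₁,m₂)=(-3/2,2): CG² = 5/21, CG = +√(5/21)
  (m₁,m₂)=(-5/2,3): CG² = 2/7, CG = −√(2/7)
Pairs with CG² = 2/21: (3/2,-1): −√(2/21)

(3/2,-1): −√(2/21)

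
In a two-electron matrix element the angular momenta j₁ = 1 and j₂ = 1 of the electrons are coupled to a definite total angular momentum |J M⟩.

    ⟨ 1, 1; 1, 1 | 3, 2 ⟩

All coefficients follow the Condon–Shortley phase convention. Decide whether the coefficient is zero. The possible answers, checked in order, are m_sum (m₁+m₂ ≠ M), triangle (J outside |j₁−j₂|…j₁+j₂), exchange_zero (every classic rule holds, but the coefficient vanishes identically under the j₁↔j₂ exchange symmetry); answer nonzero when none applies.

m-sum: m₁+m₂ = 1+1 = 2, M = 2  ✓
triangle: need |j₁−j₂| ≤ J ≤ j₁+j₂, i.e. J ∈ [0, 2]; J = 3 is outside ✗ ⇒ coefficient is 0

triangle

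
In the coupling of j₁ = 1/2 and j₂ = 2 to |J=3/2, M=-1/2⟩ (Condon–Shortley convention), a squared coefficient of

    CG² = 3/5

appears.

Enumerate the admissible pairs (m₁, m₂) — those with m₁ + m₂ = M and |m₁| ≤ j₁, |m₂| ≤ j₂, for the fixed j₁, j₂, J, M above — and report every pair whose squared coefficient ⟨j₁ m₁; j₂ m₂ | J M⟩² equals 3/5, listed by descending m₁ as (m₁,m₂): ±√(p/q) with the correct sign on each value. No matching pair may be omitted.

Admissible pairs with m₁+m₂ = M = -1/2: (-1/2,0), (1/2,-1)
  (m₁,m₂)=(1/2,-1): CG² = 3/5, CG = +√(3/5)   ← matches the target
  (m₁,m₂)=(-1/2,0): CG² = 2/5, CG = −√(2/5)
Pairs with CG² = 3/5: (1/2,-1): +√(3/5)

(1/2,-1): +√(3/5)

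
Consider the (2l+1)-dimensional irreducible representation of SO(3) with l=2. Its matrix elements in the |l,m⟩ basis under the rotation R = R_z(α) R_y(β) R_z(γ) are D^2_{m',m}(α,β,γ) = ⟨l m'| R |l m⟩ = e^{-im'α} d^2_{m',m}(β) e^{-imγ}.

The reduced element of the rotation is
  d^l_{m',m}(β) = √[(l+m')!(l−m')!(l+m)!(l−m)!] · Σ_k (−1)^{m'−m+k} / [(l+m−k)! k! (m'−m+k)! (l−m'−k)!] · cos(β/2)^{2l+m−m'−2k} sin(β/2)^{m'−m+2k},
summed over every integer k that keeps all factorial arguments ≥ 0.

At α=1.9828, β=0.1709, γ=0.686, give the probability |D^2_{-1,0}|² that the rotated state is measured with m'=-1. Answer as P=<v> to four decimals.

Split into d^2_{-1,0}(β=0.1709) × two z-phases.
c=cos(0.170900/2)=0.996351, s=sin(0.170900/2)=0.085346; N=√[1·6·2·2]=4.898979
k∈{1,2} keeps every argument non-negative
  k=1: (−1)^0·4.8990/(2)·0.9964^3·0.0853^1 = +0.206774
  k=2: (−1)^1·4.8990/(2)·0.9964^1·0.0853^3 = -0.001517
d^2_{-1,0}(0.1709) = +0.206774 -0.001517 = +0.205257
|D^2_{-1,0}|² = |d^2_{-1,0}(β)|² = (+0.205257)² = 0.042130 (the z-rotation phases have unit modulus)

P=0.0421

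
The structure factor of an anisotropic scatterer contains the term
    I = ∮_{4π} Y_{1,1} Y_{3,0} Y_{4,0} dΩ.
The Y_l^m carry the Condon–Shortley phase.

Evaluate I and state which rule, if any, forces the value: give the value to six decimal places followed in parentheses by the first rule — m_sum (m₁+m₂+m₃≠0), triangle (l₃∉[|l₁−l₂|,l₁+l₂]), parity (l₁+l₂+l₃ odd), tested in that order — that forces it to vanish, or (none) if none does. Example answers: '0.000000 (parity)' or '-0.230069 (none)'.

0.000000 (m_sum)

Σmᵢ = 1 ≠ 0, so the φ-integral vanishes; I = 0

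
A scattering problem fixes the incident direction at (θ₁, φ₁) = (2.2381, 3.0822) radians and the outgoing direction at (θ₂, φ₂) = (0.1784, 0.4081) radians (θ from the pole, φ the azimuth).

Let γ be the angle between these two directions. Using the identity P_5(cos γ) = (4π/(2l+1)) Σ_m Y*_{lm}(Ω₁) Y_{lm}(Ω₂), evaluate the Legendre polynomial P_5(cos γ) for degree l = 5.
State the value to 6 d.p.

0.405709

Term-by-term m-sum for l=5 (normalisation 4π/11 = 1.142397):
  term(m=-5) = 0.00001 + 0.00001j   from Y*(Ω₁)=-0.13271 + 0.04061j, Y(Ω₂)=-0.00004 - 0.00007j
  term(m=-4) = 0.00015 + 0.00047j   from Y*(Ω₁)=-0.33608 + 0.08138j, Y(Ω₂)=-0.00009 - 0.00143j
  term(m=-3) = -0.00103 + 0.00603j   from Y*(Ω₁)=-0.40377 + 0.07271j, Y(Ω₂)=0.00507 - 0.01403j
  term(m=-2) = -0.00573 + 0.00776j   from Y*(Ω₁)=-0.09574 + 0.01143j, Y(Ω₂)=0.06856 - 0.07291j
  term(m=-1) = 0.11678 - 0.05895j   from Y*(Ω₁)=0.32184 - 0.01914j, Y(Ω₂)=0.37243 - 0.16103j
  term(m=+0) = 0.13478 + 0.00000j   from Y*(Ω₁)=0.18591 + 0.00000j, Y(Ω₂)=0.72498 + 0.00000j
  term(m=+1) = 0.11678 + 0.05895j   from Y*(Ω₁)=-0.32184 - 0.01914j, Y(Ω₂)=-0.37243 - 0.16103j
  term(m=+2) = -0.00573 - 0.00776j   from Y*(Ω₁)=-0.09574 - 0.01143j, Y(Ω₂)=0.06856 + 0.07291j
  term(m=+3) = -0.00103 - 0.00603j   from Y*(Ω₁)=0.40377 + 0.07271j, Y(Ω₂)=-0.00507 - 0.01403j
  term(m=+4) = 0.00015 - 0.00047j   from Y*(Ω₁)=-0.33608 - 0.08138j, Y(Ω₂)=-0.00009 + 0.00143j
  term(m=+5) = 0.00001 - 0.00001j   from Y*(Ω₁)=0.13271 + 0.04061j, Y(Ω₂)=0.00004 - 0.00007j
Total Σ_m = 0.35514 - 0.00000j. Multiply by 1.142397: 0.40571 - 0.00000j. P_5(cos γ) = 0.405709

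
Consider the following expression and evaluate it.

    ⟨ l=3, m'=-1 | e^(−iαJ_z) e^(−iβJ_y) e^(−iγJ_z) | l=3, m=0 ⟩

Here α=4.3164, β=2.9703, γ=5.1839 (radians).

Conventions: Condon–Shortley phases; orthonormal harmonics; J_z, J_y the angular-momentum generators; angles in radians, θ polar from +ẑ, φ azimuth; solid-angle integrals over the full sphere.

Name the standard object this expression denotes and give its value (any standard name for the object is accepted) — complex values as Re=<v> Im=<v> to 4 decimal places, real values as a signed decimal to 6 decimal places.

Wigner D-matrix element, Re=-0.1097 Im=-0.2625

This is a Wigner D-matrix element — the rotation-matrix element ⟨l m'| R(α,β,γ) |l m⟩ in the angular-momentum basis.
First d^3_{-1,0}(β=2.9703), then the phase factors e^{-i(-1)α} and e^{-i(0)γ}:
With c≡cos(β/2)=0.085542 and s≡sin(β/2)=0.996335, N=[2·24·6·6]^{1/2}=41.569219
The bounds max(0,m−m')=1 and min(l+m,l−m')=3 give 3 terms
  k=1: (−1)^0·41.5692/(12)·0.0855^5·0.9963^1 = +0.000016
  k=2: (−1)^1·41.5692/(4)·0.0855^3·0.9963^3 = -0.006434
  k=3: (−1)^2·41.5692/(12)·0.0855^1·0.9963^5 = +0.290934
d^3_{-1,0}(2.9703) = +0.000016 -0.006434 +0.290934 = +0.284516
Attach z-rotation phases: D = e^{-i(-1)(4.3164)}·(+0.284516)·e^{-i(0)(5.1839)} = -0.109744-0.262499i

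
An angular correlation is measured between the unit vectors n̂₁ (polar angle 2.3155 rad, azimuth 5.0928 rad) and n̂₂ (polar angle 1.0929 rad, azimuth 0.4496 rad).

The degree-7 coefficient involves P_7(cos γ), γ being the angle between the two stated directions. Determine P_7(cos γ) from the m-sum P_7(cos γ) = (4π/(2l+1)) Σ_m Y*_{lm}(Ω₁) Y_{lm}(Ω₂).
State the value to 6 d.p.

0.116858

Expand P_7 via completeness: Σ_{m} conj(Y_{7,m}) at Ω₁ times Y_{7,m} at Ω₂ —
  m=-7: Y*=(-0.026765, -0.051573)  Y=(-0.217654, 0.001220)  product (0.005889, 0.011192)
  m=-6: Y*=(-0.130878, 0.151754)  Y=(-0.380913, -0.181188)  product (0.077349, -0.034092)
  m=-5: Y*=(0.370755, 0.127514)  Y=(-0.222094, -0.276220)  product (-0.047120, -0.130730)
  m=-4: Y*=(-0.021226, -0.431494)  Y=(0.011849, 0.051156)  product (0.021822, -0.006198)
  m=-3: Y*=(-0.114207, 0.052317)  Y=(-0.077810, 0.344726)  product (-0.009149, -0.043441)
  m=-2: Y*=(-0.222362, -0.211692)  Y=(-0.065991, 0.083023)  product (0.032249, -0.004491)
  m=-1: Y*=(-0.102078, 0.255266)  Y=(0.279335, -0.134796)  product (0.005895, 0.085064)
  m=+0: Y*=(-0.233757, -0.000000)  Y=(0.147078, 0.000000)  product (-0.034380, -0.000000)
  m=+1: Y*=(0.102078, 0.255266)  Y=(-0.279335, -0.134796)  product (0.005895, -0.085064)
  m=+2: Y*=(-0.222362, 0.211692)  Y=(-0.065991, -0.083023)  product (0.032249, 0.004491)
  m=+3: Y*=(0.114207, 0.052317)  Y=(0.077810, 0.344726)  product (-0.009149, 0.043441)
  m=+4: Y*=(-0.021226, 0.431494)  Y=(0.011849, -0.051156)  product (0.021822, 0.006198)
  m=+5: Y*=(-0.370755, 0.127514)  Y=(0.222094, -0.276220)  product (-0.047120, 0.130730)
  m=+6: Y*=(-0.130878, -0.151754)  Y=(-0.380913, 0.181188)  product (0.077349, 0.034092)
  m=+7: Y*=(0.026765, -0.051573)  Y=(0.217654, 0.001220)  product (0.005889, -0.011192)
Accumulated sum (0.139489, -0.000000); after 4π/(2l+1) scaling, (0.116858, -0.000000) ⇒ P_7 = 0.116858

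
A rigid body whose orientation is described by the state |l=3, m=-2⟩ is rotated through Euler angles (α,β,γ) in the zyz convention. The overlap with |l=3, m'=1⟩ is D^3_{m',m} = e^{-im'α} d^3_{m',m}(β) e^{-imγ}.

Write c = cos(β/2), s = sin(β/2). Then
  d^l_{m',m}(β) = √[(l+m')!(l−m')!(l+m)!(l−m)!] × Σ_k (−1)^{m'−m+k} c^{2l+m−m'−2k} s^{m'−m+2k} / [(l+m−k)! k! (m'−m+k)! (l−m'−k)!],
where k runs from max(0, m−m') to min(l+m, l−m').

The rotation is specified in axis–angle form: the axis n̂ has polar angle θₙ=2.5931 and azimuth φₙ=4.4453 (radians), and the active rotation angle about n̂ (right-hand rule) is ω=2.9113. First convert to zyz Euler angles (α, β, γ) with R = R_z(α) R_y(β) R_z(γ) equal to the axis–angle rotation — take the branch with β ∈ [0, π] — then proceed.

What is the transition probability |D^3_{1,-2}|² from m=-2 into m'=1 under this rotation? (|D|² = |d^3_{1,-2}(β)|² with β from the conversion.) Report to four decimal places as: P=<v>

Axis–angle → zyz. n̂ = (sinθₙcosφₙ, sinθₙsinφₙ, cosθₙ) = (-0.137611, -0.502914, -0.853311), ω = 2.9113.
R = I cosω + sinω [n̂]ₓ + (1−cosω) n̂n̂ᵀ gives
  R = [-0.936226, +0.331365, +0.116953; -0.058193, -0.474431, +0.878367; +0.346546, +0.815544, +0.463458]
β = atan2(√(R₁₃²+R₂₃²), R₃₃) = 1.088903; α = atan2(R₂₃, R₁₃) mod 2π = 1.438426; γ = atan2(R₃₂, −R₃₁) mod 2π = 1.972604
First d^3_{1,-2}(β=1.0889), then the phase factors e^{-i(1)α} and e^{-i(-2)γ}:
Half-angle: c=0.855412, s=0.517949. N=√(24·2·1·120)=75.894664
k: max(0,(-2)−(1))=0 … min(3+(-2),3−(1))=1
  k=0: (−1)^3·75.8947/(12)·0.8554^3·0.5179^3 = -0.550068
  k=1: (−1)^4·75.8947/(24)·0.8554^1·0.5179^5 = +0.100835
d^3_{1,-2}(1.0889) = -0.550068 +0.100835 = -0.449233
|D^3_{1,-2}|² = |d^3_{1,-2}(β)|² = (-0.449233)² = 0.201810 (the z-rotation phases have unit modulus)

P=0.2018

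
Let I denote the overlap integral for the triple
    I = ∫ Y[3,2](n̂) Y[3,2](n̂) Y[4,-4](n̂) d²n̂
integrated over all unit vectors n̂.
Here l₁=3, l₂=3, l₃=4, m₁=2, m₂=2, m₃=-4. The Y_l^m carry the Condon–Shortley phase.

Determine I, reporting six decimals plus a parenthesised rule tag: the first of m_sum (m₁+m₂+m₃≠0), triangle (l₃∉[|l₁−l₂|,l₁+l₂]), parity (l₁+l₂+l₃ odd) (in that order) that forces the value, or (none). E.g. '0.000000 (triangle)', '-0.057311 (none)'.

Rules hold: Σm=0, L=10 even, 0≤4≤6.
N = 7·7·9 = 441
Δ = 2!·4!·4!/11! = 1/34650
Racah Σ t=0..2: t=0:+1/72 t=1:−1/16 t=2:+1/72 = -5/144
⇒ 3j(3 3 4; 0 0 0)² = 2/77, sgn -1
Racah Σ t=1..1: t=1:−1/576 = -1/576
⇒ 3j(3 3 4; 2 2 -4)² = 5/99, sgn -1
4πI² = N·(3j₀)²·(3jₘ)² = 70/121
I = +1·√(0.578512/4π) = 0.21456131
No selection rule forces the value: the integral is nonzero (none).

0.214561 (none)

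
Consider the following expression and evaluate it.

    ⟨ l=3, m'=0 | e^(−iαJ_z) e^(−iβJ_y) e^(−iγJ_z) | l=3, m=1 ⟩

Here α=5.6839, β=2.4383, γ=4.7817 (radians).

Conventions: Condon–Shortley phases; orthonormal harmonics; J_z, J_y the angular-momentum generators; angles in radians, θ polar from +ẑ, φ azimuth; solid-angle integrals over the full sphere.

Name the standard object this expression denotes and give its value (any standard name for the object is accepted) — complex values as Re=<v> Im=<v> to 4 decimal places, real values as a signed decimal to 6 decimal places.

Wigner D-matrix element, Re=0.0370 Im=0.5332

This is a Wigner D-matrix element — the rotation-matrix element ⟨l m'| R(α,β,γ) |l m⟩ in the angular-momentum basis.
First d^3_{0,1}(β=2.4383), then the phase factors e^{-i(0)α} and e^{-i(1)γ}:
c=cos(2.438300/2)=0.344444, s=sin(2.438300/2)=0.938807; N=√[6·6·24·2]=41.569219
Admissible k: 1..3 (factorial args all ≥0)
  k=1: (−1)^0·41.5692/(12)·0.3444^5·0.9388^1 = +0.015767
  k=2: (−1)^1·41.5692/(4)·0.3444^3·0.9388^3 = -0.351395
  k=3: (−1)^2·41.5692/(12)·0.3444^1·0.9388^5 = +0.870143
d^3_{0,1}(2.4383) = +0.015767 -0.351395 +0.870143 = +0.534515
D = (+1.000000+0.000000i)·(+0.534515)·(+0.069256+0.997599i) = +0.037018+0.533231i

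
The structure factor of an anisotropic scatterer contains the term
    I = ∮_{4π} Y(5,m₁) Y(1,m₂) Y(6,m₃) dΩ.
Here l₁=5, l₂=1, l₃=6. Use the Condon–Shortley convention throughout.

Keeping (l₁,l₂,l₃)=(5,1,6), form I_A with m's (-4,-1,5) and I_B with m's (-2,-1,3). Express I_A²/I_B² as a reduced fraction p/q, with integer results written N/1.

55/36

Same 5,1,6: normalisation and zero-m 3j drop out of the ratio.
A: Δ: 0! 10! 2! / 13! → 1/858; sum: t=0:+1/725760 = 1/725760; 3j²(5 1 6; -4 -1 5) = Δ·Π!·Σ² = 5/78  (sign -1)
B: Δ: 0! 10! 2! / 13! → 1/858; sum: t=0:+1/60480 = 1/60480; 3j²(5 1 6; -2 -1 3) = Δ·Π!·Σ² = 6/143  (sign -1)
I_A²/I_B² = (5/78)/(6/143) = 55/36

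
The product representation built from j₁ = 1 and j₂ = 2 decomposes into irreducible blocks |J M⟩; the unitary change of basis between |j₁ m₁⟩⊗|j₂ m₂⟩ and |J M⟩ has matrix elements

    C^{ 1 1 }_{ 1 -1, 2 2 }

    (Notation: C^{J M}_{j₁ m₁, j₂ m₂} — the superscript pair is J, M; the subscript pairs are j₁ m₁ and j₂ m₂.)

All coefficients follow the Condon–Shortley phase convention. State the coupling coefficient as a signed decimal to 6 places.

+√(3/5) = +0.774597

√[3·2!0!2!/5! · 0!2!4!0!2!0!] = √(48/5)
  +(−1)^2/∏(2,0,0,2,0,0)! = 1/4  (running 1/4)
⟨..|..⟩ = √(48/5)·(1/4) = +0.774597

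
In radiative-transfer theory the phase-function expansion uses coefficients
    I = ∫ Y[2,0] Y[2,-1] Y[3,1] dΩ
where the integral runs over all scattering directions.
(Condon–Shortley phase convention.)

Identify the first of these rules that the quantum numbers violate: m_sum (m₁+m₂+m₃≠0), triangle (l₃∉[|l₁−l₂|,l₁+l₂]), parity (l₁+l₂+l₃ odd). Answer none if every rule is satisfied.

parity

azimuthal sum: 0 − 1 + 1 = 0  ✓
0 ≤ 3 ≤ 4 (triangle on l)  ✓
L = 2 + 2 + 3 = 7 (odd)  ✗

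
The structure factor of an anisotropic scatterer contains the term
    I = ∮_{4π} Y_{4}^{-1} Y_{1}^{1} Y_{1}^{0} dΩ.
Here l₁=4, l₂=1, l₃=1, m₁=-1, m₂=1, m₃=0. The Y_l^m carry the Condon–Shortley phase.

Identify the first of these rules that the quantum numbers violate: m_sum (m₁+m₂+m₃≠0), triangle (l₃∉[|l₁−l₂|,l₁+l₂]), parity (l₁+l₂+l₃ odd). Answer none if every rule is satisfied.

m₁+m₂+m₃ = -1 + 1 + 0 = 0  ✓
triangle: need |l₁−l₂| ≤ l₃ ≤ l₁+l₂ = [3,5]; l₃=1 is outside  ✗
parity: l₁+l₂+l₃ = 6 is even

triangle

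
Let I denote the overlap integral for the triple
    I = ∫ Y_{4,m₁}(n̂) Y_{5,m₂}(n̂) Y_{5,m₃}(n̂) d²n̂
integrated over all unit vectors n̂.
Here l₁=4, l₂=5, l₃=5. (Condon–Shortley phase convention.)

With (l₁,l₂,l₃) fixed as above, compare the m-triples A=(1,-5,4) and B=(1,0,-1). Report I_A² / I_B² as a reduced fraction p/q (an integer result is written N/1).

Shared (l₁,l₂,l₃)=(4,5,5): N and (l;000)² cancel in I_A²/I_B².
A: Δ = 4!·4!·6!/15! = 1/3153150; Racah Σ t=0..0: t=0:+1/103680 = 1/103680; ⇒ 3j(4 5 5; 1 -5 4)² = 4/143, sgn -1
B: Δ = 4!·4!·6!/15! = 1/3153150; Racah Σ t=0..3: t=0:+1/17280 t=1:−1/1152 t=2:+1/864 t=3:−1/6912 = 7/34560; ⇒ 3j(4 5 5; 1 0 -1)² = 1/429, sgn +1
I_A²/I_B² = (4/143)/(1/429) = 12/1

12/1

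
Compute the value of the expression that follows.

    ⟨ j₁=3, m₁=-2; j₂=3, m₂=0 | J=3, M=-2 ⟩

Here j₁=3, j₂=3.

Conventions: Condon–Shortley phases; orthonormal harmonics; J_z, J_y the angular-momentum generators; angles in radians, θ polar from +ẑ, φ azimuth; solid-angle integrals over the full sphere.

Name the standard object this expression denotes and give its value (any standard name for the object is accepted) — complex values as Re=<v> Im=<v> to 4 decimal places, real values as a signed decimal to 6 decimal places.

This is a Clebsch–Gordan (vector-coupling) coefficient.
triangle: 3!·3!·3!/10! = 216/3628800
(j±m)!: 1!·5!·3!·3!·1!·5! = 518400
prefactor² = (2J+1)·Δ·N² = 216
  k=2: +1/(2!·1!·3!·1!·0!·2!) = 1/24
  k=3: −1/(3!·0!·2!·0!·1!·3!) = -1/72
Σ = 1/36  ⇒  CG² = 216·(1/36)² = 1/6
CG = +√(1/6) = +0.408248

Clebsch–Gordan coefficient, +√(1/6) ≈ +0.408248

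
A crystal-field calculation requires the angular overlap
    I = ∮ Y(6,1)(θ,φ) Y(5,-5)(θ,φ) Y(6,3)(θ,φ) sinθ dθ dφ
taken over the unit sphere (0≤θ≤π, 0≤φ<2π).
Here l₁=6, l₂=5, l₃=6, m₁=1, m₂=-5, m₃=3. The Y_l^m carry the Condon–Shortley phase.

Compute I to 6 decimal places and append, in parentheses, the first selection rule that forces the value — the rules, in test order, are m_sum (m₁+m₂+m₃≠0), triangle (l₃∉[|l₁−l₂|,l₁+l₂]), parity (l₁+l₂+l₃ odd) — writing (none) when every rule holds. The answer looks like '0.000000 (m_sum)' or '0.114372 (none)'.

1 − 5 + 3 = -1 ≠ 0: azimuthal integral kills it; I = 0

0.000000 (m_sum)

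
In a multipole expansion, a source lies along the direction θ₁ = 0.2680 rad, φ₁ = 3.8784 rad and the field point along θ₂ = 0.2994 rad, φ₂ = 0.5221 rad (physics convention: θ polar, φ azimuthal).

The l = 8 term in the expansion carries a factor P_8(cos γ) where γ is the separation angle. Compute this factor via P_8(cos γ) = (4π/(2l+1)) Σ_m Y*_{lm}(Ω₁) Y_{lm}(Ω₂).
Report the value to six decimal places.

Term-by-term m-sum for l=8 (normalisation 4π/17 = 0.739198):
  m=-8: Y*=(0.000012, -0.000005)  Y=(-0.000015, 0.000025)  product (-0.000000, 0.000000)
  m=-7: Y*=(-0.000078, 0.000164)  Y=(-0.000333, 0.000188)  product (-0.000000, -0.000000)
  m=-6: Y*=(-0.000483, -0.001610)  Y=(-0.003146, -0.000028)  product (0.000001, 0.000005)
  m=-5: Y*=(0.009573, 0.005770)  Y=(-0.015994, -0.009394)  product (-0.000099, -0.000182)
  m=-4: Y*=(-0.053901, 0.010610)  Y=(-0.039833, -0.069958)  product (0.002889, 0.003348)
  m=-3: Y*=(0.117116, -0.157421)  Y=(0.001133, -0.252081)  product (-0.039550, -0.029701)
  m=-2: Y*=(0.046120, 0.473076)  Y=(0.264556, -0.455069)  product (0.227484, 0.104168)
  m=-1: Y*=(-0.471784, -0.428027)  Y=(0.494496, -0.284510)  product (-0.355073, -0.077430)
  m=+0: Y*=(0.078097, -0.000000)  Y=(-0.083394, 0.000000)  product (-0.006513, 0.000000)
  m=+1: Y*=(0.471784, -0.428027)  Y=(-0.494496, -0.284510)  product (-0.355073, 0.077430)
  m=+2: Y*=(0.046120, -0.473076)  Y=(0.264556, 0.455069)  product (0.227484, -0.104168)
  m=+3: Y*=(-0.117116, -0.157421)  Y=(-0.001133, -0.252081)  product (-0.039550, 0.029701)
  m=+4: Y*=(-0.053901, -0.010610)  Y=(-0.039833, 0.069958)  product (0.002889, -0.003348)
  m=+5: Y*=(-0.009573, 0.005770)  Y=(0.015994, -0.009394)  product (-0.000099, 0.000182)
  m=+6: Y*=(-0.000483, 0.001610)  Y=(-0.003146, 0.000028)  product (0.000001, -0.000005)
  m=+7: Y*=(0.000078, 0.000164)  Y=(0.000333, 0.000188)  product (-0.000000, 0.000000)
  m=+8: Y*=(0.000012, 0.000005)  Y=(-0.000015, -0.000025)  product (-0.000000, -0.000000)
Σ over m = (-0.335208, 0.000000); ×(4π/17) → (-0.247785, 0.000000). Real part: -0.247785

-0.247785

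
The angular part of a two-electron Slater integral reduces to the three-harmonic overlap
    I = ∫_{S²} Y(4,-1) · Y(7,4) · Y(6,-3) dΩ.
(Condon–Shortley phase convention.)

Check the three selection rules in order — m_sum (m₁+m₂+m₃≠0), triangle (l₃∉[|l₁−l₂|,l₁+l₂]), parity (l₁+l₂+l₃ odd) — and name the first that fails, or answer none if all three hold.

parity

Σmᵢ = 0  ✓
l₃∈[|l₁−l₂|,l₁+l₂]=[3,11], have l₃=6  ✓
Σlᵢ = 17 ⇒ odd  ✗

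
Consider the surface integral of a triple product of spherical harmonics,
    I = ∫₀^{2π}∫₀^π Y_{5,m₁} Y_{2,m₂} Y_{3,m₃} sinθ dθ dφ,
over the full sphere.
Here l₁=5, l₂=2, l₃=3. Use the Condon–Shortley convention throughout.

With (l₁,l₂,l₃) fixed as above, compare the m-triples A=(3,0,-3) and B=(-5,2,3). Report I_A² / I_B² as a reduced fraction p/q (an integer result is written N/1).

2/15

Same 5,2,3: normalisation and zero-m 3j drop out of the ratio.
A: Δ: 4! 6! 0! / 11! → 1/2310; sum: t=2:+1/2880 = 1/2880; 3j²(5 2 3; 3 0 -3) = Δ·Π!·Σ² = 2/165  (sign +1)
B: Δ: 4! 6! 0! / 11! → 1/2310; sum: t=4:+1/17280 = 1/17280; 3j²(5 2 3; -5 2 3) = Δ·Π!·Σ² = 1/11  (sign +1)
I_A²/I_B² = (2/165)/(1/11) = 2/15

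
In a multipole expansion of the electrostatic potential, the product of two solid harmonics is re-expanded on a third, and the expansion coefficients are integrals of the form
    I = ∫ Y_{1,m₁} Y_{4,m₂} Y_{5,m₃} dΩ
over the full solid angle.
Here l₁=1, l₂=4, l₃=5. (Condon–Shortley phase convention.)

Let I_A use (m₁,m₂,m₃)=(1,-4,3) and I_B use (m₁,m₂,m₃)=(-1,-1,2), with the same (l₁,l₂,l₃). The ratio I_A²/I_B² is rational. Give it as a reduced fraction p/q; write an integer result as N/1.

1/21

Shared (l₁,l₂,l₃)=(1,4,5): N and (l;000)² cancel in I_A²/I_B².
A: Δ = 0!·2!·8!/11! = 1/495; Racah Σ t=0..0: t=0:+1/80640 = 1/80640; ⇒ 3j(1 4 5; 1 -4 3)² = 1/495, sgn +1
B: Δ = 0!·2!·8!/11! = 1/495; Racah Σ t=0..0: t=0:+1/1440 = 1/1440; ⇒ 3j(1 4 5; -1 -1 2)² = 7/165, sgn -1
I_A²/I_B² = (1/495)/(7/165) = 1/21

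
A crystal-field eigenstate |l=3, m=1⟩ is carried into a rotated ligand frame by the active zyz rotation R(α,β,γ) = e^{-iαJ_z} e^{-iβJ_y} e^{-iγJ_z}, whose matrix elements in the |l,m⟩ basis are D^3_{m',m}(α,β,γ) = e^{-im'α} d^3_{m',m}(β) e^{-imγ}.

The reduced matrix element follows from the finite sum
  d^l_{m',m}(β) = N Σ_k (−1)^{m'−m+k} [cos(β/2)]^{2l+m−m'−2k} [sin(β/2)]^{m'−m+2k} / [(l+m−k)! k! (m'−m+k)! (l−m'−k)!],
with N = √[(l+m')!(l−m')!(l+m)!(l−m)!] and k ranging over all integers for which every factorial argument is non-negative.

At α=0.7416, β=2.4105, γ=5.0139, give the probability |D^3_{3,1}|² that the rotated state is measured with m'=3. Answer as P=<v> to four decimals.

Split into d^3_{3,1}(β=2.4105) × two z-phases.
c=cos(2.410500/2)=0.357460, s=sin(2.410500/2)=0.933929; N=√[720·1·24·2]=185.903201
k∈{0} keeps every argument non-negative
  k=0: (−1)^2·185.9032/(48)·0.3575^4·0.9339^2 = +0.055154
d^3_{3,1}(2.4105) = +0.055154
|D^3_{3,1}|² = |d^3_{3,1}(β)|² = (+0.055154)² = 0.003042 (the z-rotation phases have unit modulus)

P=0.0030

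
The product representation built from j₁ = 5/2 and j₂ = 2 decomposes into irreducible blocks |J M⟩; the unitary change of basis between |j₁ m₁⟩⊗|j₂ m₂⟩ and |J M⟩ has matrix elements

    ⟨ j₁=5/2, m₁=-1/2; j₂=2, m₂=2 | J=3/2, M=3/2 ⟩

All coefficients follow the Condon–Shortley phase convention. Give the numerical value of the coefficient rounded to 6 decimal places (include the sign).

triangle: 3!·2!·1!/7! = 12/5040
(j±m)!: 2!·3!·4!·0!·3!·0! = 1728
prefactor² = (2J+1)·Δ·N² = 576/35
  k=3: −1/(3!·0!·0!·1!·2!·0!) = -1/12
Σ = -1/12  ⇒  CG² = 576/35·(-1/12)² = 4/35
CG = −√(4/35) = -0.338062

-0.338062  (= −√(4/35))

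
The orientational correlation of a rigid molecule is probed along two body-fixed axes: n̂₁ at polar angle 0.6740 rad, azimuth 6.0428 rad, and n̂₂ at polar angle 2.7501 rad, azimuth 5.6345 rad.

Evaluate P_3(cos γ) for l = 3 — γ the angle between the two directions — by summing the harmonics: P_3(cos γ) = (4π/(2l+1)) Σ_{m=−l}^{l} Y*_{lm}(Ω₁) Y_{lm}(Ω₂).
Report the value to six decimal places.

Term-by-term m-sum for l=3 (normalisation 4π/7 = 1.795196):
  m=-3: (0.07618 - 0.06697j) × (-0.00850 + 0.02157j) = 0.00080 + 0.00221j  (running Σ = 0.00080 + 0.00221j)
  m=-2: (0.27578 - 0.14384j) × (-0.03714 - 0.13243j) = -0.02929 - 0.03118j  (running Σ = -0.02849 - 0.02897j)
  m=-1: (0.40207 - 0.09856j) × (0.32153 + 0.24376j) = 0.15330 + 0.06632j  (running Σ = 0.12481 + 0.03735j)
  m=0: (0.01528 + 0.00000j) × (-0.43878 + 0.00000j) = -0.00670 + 0.00000j  (running Σ = 0.11811 + 0.03735j)
  m=1: (-0.40207 - 0.09856j) × (-0.32153 + 0.24376j) = 0.15330 - 0.06632j  (running Σ = 0.27141 - 0.02897j)
  m=2: (0.27578 + 0.14384j) × (-0.03714 + 0.13243j) = -0.02929 + 0.03118j  (running Σ = 0.24212 + 0.00221j)
  m=3: (-0.07618 - 0.06697j) × (0.00850 + 0.02157j) = 0.00080 - 0.00221j  (running Σ = 0.24292 + 0.00000j)
Accumulated sum 0.24292 + 0.00000j; after 4π/(2l+1) scaling, 0.43608 + 0.00000j ⇒ P_3 = 0.436081

0.436081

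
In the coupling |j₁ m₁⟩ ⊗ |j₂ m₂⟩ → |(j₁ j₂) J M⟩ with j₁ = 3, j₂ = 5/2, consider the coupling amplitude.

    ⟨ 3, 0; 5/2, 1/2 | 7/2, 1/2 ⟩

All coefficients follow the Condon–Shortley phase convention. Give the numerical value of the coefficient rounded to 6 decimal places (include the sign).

triangle: 2!×4!×3!/10! = 288/3628800
(j±m)!: 3!×3!×3!×2!×4!×3! = 62208
prefactor² = (2J+1)×Δ×N² = 6912/175
  k=0: +1/(0!×2!×3!×3!×1!×0!) = 1/72
  k=1: −1/(1!×1!×2!×2!×2!×1!) = -1/8
  k=2: +1/(2!×0!×1!×1!×3!×2!) = 1/24
Σ = -5/72  ⇒  CG² = 6912/175×(-5/72)² = 4/21
CG = −√(4/21) = -0.436436

−√(4/21) ≈ -0.436436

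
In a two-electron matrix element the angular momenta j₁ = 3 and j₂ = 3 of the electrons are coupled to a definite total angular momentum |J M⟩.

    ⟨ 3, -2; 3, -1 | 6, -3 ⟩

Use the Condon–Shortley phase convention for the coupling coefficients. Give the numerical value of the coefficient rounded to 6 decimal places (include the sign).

j₁+j₂−J=0  J+j₁−j₂=6  J−j₁+j₂=6  j₁+j₂+J+1=13
(j₁±m₁, j₂±m₂, J±M) = (1,5,2,4,3,9)
P² = 149299200/11
sum k=0..0:
  [0] +1/5760 = 1/5760
S = 1/5760
C² = P²·S² = 9/22 ; C = +0.639602

+0.639602  (= +√(9/22))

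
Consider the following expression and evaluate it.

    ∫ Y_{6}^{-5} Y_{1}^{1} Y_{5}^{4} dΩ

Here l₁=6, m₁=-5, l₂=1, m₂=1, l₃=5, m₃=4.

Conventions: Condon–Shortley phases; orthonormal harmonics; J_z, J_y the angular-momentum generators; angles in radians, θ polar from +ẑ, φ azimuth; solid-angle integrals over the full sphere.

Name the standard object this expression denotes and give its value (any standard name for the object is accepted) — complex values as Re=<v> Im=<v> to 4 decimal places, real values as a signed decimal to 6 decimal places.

This is a Gaunt coefficient — the integral of a triple product of spherical harmonics over the sphere.
Checks pass: Σm=0; 12 even; l₃=5∈[5,7].
(2·6+1)(2·1+1)(2·5+1) = 429
Δ: 2! 10! 0! / 13! → 1/858
sum: t=1:−1/14400 = -1/14400
3j²(6 1 5; 0 0 0) = Δ·Π!·Σ² = 6/143  (sign +1)
sum: t=2:+1/725760 = 1/725760
3j²(6 1 5; -5 1 4) = Δ·Π!·Σ² = 5/78  (sign -1)
combine: 4πI² = 429·6/143·5/78 = 15/13
take √, sign -1: I = -0.30301841

Gaunt coefficient, -0.303018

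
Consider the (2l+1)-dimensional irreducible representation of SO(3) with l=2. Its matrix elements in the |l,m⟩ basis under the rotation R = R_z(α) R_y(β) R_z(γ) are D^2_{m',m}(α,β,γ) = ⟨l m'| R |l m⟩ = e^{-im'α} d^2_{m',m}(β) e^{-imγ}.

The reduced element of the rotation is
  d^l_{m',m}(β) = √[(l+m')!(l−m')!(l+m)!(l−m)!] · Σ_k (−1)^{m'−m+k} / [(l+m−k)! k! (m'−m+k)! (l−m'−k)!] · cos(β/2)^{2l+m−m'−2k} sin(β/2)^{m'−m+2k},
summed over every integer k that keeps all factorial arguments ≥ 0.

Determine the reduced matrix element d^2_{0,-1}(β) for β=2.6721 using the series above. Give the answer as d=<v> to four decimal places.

d=0.4942

d^2_{0,-1}(β=2.6721) via the finite sum:
Half-angle: c=0.232596, s=0.972573. N=√(2·2·1·6)=4.898979
The bounds max(0,m−m')=0 and min(l+m,l−m')=1 give 2 terms
  k=0: (−1)^1·4.8990/(2)·0.2326^3·0.9726^1 = -0.029978
  k=1: (−1)^2·4.8990/(2)·0.2326^1·0.9726^3 = +0.524138
d^2_{0,-1}(2.6721) = -0.029978 +0.524138 = +0.494160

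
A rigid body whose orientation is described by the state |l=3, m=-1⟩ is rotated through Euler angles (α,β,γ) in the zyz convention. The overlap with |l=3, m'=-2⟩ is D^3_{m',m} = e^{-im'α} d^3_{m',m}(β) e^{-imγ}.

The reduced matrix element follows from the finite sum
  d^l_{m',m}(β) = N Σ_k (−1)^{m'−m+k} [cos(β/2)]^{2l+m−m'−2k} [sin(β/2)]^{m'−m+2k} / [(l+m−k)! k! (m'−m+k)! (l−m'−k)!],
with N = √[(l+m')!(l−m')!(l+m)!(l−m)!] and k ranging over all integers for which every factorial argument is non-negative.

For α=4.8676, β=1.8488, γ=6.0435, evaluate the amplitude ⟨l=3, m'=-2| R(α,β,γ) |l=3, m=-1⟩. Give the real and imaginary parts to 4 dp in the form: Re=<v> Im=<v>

D^3_{-2,-1}(4.8676,1.8488,6.0435) = e^{-i·-2·4.8676}·d^3_{-2,-1}(1.8488)·e^{-i·-1·6.0435}. Compute d first:
Half-angle: c=0.602314, s=0.798260. N=√(1·120·2·24)=75.894664
The bounds max(0,m−m')=1 and min(l+m,l−m')=2 give 2 terms
  k=1: (−1)^0·75.8947/(24)·0.6023^5·0.7983^1 = +0.200105
  k=2: (−1)^1·75.8947/(12)·0.6023^3·0.7983^3 = -0.702960
d^3_{-2,-1}(1.8488) = +0.200105 -0.702960 = -0.502855
D = (-0.952205-0.305461i)·(-0.502855)·(+0.971413-0.237397i) = +0.501597+0.035541i

Re=0.5016 Im=0.0355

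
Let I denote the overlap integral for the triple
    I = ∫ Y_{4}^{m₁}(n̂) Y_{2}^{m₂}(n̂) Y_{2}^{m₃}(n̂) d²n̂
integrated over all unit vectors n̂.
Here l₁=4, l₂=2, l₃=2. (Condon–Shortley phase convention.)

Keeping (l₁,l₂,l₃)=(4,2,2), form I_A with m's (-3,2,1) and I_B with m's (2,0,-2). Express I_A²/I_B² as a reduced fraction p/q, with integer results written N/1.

Shared (l₁,l₂,l₃)=(4,2,2): N and (l;000)² cancel in I_A²/I_B².
A: Δ = 4!·4!·0!/9! = 1/630; Racah Σ t=4..4: t=4:+1/144 = 1/144; ⇒ 3j(4 2 2; -3 2 1)² = 1/18, sgn -1
B: Δ = 4!·4!·0!/9! = 1/630; Racah Σ t=2..2: t=2:+1/96 = 1/96; ⇒ 3j(4 2 2; 2 0 -2)² = 1/42, sgn +1
I_A²/I_B² = (1/18)/(1/42) = 7/3

7/3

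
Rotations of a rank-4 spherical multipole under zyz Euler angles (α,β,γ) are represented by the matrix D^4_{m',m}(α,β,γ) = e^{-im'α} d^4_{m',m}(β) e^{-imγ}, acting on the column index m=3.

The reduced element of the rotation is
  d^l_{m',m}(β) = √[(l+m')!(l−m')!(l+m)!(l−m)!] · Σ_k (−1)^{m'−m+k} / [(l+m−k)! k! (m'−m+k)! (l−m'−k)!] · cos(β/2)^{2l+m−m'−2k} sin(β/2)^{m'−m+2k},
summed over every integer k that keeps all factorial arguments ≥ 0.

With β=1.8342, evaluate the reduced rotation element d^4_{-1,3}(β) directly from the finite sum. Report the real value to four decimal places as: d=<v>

d^4_{-1,3}(β=1.8342) via the finite sum:
With c≡cos(β/2)=0.608125 and s≡sin(β/2)=0.793841, N=[6·120·5040·1]^{1/2}=1904.940944
The bounds max(0,m−m')=4 and min(l+m,l−m')=5 give 2 terms
  k=4: (−1)^0·1904.9409/(144)·0.6081^4·0.7938^4 = +0.718497
  k=5: (−1)^1·1904.9409/(240)·0.6081^2·0.7938^6 = -0.734612
d^4_{-1,3}(1.8342) = +0.718497 -0.734612 = -0.016115

d=-0.0161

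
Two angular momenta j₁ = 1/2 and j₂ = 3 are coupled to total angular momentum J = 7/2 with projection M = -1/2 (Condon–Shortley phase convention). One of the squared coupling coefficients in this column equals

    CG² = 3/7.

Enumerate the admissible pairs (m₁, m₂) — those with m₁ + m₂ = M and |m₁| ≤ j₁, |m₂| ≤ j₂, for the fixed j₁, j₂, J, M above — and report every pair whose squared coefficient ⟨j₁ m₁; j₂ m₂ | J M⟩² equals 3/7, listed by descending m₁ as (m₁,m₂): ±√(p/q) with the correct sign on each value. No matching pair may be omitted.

Admissible pairs with m₁+m₂ = M = -1/2: (-1/2,0), (1/2,-1)
  (m₁,m₂)=(1/2,-1): CG² = 3/7, CG = +√(3/7)   ← matches the target
  (m₁,m₂)=(-1/2,0): CG² = 4/7, CG = +√(4/7)
Pairs with CG² = 3/7: (1/2,-1): +√(3/7)

(1/2,-1): +√(3/7)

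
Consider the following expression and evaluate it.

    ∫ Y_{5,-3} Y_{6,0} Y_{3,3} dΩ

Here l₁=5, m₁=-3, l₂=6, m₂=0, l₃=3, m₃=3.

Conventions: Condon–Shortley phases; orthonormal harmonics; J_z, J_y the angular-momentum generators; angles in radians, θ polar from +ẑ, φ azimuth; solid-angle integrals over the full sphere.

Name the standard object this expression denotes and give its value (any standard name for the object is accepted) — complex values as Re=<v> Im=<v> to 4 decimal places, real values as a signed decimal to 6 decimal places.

This is a Gaunt coefficient — the integral of a triple product of spherical harmonics over the sphere.
Rules hold: Σm=0, L=14 even, 1≤3≤11.
N = 11·13·7 = 1001
Δ = 8!·2!·4!/15! = 1/675675
Racah Σ t=3..5: t=3:−1/8640 t=4:+1/2304 t=5:−1/8640 = 7/34560
⇒ 3j(5 6 3; 0 0 0)² = 7/429, sgn -1
Racah Σ t=6..6: t=6:+1/69120 = 1/69120
⇒ 3j(5 6 3; -3 0 3)² = 4/429, sgn +1
4πI² = N·(3j₀)²·(3jₘ)² = 196/1287
I = -1·√(0.152292/4π) = -0.11008644

Gaunt coefficient, -0.110086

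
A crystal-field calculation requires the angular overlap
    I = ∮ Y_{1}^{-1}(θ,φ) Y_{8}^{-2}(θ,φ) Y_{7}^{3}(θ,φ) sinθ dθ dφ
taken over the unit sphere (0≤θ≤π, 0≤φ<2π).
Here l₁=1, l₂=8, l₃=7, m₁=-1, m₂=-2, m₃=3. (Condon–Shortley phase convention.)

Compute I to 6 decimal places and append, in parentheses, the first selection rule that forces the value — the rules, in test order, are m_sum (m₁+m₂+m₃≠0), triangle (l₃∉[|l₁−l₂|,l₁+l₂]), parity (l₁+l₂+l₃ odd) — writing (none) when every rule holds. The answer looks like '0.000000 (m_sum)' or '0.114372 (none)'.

Rules hold: Σm=0, L=16 even, 7≤7≤9.
N = 3·17·15 = 765
Δ = 2!·0!·14!/17! = 1/2040
Racah Σ t=1..1: t=1:−1/25401600 = -1/25401600
⇒ 3j(1 8 7; 0 0 0)² = 8/255, sgn +1
Racah Σ t=2..2: t=2:+1/174182400 = 1/174182400
⇒ 3j(1 8 7; -1 -2 3)² = 1/136, sgn +1
4πI² = N·(3j₀)²·(3jₘ)² = 3/17
I = +1·√(0.176471/4π) = 0.11850352
No selection rule forces the value: the integral is nonzero (none).

0.118504 (none)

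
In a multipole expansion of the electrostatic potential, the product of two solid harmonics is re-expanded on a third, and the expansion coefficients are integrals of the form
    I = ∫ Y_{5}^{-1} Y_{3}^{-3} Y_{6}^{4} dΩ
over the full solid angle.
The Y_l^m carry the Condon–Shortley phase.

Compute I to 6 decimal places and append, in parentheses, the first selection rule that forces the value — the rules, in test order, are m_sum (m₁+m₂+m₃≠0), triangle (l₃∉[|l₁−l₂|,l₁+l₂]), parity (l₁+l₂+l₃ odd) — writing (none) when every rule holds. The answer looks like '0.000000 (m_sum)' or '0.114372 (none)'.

-0.190675 (none)

Checks pass: Σm=0; 14 even; l₃=6∈[2,8].
(2·5+1)(2·3+1)(2·6+1) = 1001
Δ: 2! 8! 4! / 15! → 1/675675
sum: t=0:+1/8640 t=1:−1/2304 t=2:+1/8640 = -7/34560
3j²(5 3 6; 0 0 0) = Δ·Π!·Σ² = 7/429  (sign -1)
sum: t=0:+1/69120 = 1/69120
3j²(5 3 6; -1 -3 4) = Δ·Π!·Σ² = 4/143  (sign +1)
combine: 4πI² = 1001·7/429·4/143 = 196/429
take √, sign -1: I = -0.19067531
No selection rule forces the value: the integral is nonzero (none).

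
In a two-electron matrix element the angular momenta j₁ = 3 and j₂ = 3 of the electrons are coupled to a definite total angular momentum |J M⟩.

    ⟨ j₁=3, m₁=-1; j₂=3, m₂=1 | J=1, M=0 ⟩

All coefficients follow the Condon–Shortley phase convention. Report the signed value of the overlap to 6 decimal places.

j₁+j₂−J=5  J+j₁−j₂=1  J−j₁+j₂=1  j₁+j₂+J+1=8
(j₁±m₁, j₂±m₂, J±M) = (2,4,4,2,1,1)
P² = 144/7
sum k=3..4:
  [3] −1/12 = -1/12
  [4] +1/24 = 1/24
S = -1/24
C² = P²·S² = 1/28 ; C = -0.188982

-0.188982  (= −√(1/28))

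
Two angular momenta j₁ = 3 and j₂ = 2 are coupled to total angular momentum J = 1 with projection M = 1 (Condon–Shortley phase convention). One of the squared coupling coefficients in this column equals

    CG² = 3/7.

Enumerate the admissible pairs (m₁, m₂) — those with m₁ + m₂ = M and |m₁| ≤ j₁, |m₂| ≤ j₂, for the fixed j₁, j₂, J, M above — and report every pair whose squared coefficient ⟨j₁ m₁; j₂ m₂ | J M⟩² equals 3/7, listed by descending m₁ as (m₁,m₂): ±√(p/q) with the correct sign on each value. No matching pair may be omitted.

(3,-2): +√(3/7)

Admissible pairs with m₁+m₂ = M = 1: (-1,2), (0,1), (1,0), (2,-1), (3,-2)
  (m₁,m₂)=(3,-2): CG² = 3/7, CG = +√(3/7)   ← matches the target
  (m₁,m₂)=(2,-1): CG² = 2/7, CG = −√(2/7)
  (m₁,m₂)=(1,0): CG² = 6/35, CG = +√(6/35)
  (m₁,m₂)=(0,1): CG² = 3/35, CG = −√(3/35)
  (m₁,m₂)=(-1,2): CG² = 1/35, CG = +√(1/35)
Pairs with CG² = 3/7: (3,-2): +√(3/7)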